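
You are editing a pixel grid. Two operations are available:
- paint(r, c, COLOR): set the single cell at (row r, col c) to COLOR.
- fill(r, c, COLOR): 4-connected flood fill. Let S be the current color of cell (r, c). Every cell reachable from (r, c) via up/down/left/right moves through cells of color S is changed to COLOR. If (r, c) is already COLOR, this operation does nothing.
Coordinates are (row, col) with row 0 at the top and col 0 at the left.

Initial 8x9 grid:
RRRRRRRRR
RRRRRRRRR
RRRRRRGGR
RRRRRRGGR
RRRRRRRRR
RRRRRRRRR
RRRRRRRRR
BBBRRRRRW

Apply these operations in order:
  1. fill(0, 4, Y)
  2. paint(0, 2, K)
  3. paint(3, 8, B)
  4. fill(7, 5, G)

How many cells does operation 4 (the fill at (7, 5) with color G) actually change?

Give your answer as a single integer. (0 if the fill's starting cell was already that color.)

Answer: 62

Derivation:
After op 1 fill(0,4,Y) [64 cells changed]:
YYYYYYYYY
YYYYYYYYY
YYYYYYGGY
YYYYYYGGY
YYYYYYYYY
YYYYYYYYY
YYYYYYYYY
BBBYYYYYW
After op 2 paint(0,2,K):
YYKYYYYYY
YYYYYYYYY
YYYYYYGGY
YYYYYYGGY
YYYYYYYYY
YYYYYYYYY
YYYYYYYYY
BBBYYYYYW
After op 3 paint(3,8,B):
YYKYYYYYY
YYYYYYYYY
YYYYYYGGY
YYYYYYGGB
YYYYYYYYY
YYYYYYYYY
YYYYYYYYY
BBBYYYYYW
After op 4 fill(7,5,G) [62 cells changed]:
GGKGGGGGG
GGGGGGGGG
GGGGGGGGG
GGGGGGGGB
GGGGGGGGG
GGGGGGGGG
GGGGGGGGG
BBBGGGGGW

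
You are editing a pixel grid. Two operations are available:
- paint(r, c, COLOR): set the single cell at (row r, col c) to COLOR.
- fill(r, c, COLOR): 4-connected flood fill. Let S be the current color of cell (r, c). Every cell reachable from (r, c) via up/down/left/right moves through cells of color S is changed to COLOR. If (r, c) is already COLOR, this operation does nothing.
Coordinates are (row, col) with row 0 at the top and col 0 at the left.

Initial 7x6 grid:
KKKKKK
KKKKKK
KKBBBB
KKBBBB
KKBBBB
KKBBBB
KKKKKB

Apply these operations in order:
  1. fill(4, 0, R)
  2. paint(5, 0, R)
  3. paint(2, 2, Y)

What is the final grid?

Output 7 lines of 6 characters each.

After op 1 fill(4,0,R) [25 cells changed]:
RRRRRR
RRRRRR
RRBBBB
RRBBBB
RRBBBB
RRBBBB
RRRRRB
After op 2 paint(5,0,R):
RRRRRR
RRRRRR
RRBBBB
RRBBBB
RRBBBB
RRBBBB
RRRRRB
After op 3 paint(2,2,Y):
RRRRRR
RRRRRR
RRYBBB
RRBBBB
RRBBBB
RRBBBB
RRRRRB

Answer: RRRRRR
RRRRRR
RRYBBB
RRBBBB
RRBBBB
RRBBBB
RRRRRB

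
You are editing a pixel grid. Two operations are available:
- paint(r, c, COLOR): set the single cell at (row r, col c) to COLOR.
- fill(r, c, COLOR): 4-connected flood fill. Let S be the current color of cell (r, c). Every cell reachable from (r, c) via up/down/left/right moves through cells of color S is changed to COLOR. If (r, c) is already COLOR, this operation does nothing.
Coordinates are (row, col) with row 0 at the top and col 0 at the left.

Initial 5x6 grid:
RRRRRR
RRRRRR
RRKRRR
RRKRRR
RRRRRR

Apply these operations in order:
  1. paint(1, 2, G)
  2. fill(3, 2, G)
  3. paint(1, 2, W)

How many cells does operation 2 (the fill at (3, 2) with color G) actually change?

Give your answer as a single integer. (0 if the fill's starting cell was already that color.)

Answer: 2

Derivation:
After op 1 paint(1,2,G):
RRRRRR
RRGRRR
RRKRRR
RRKRRR
RRRRRR
After op 2 fill(3,2,G) [2 cells changed]:
RRRRRR
RRGRRR
RRGRRR
RRGRRR
RRRRRR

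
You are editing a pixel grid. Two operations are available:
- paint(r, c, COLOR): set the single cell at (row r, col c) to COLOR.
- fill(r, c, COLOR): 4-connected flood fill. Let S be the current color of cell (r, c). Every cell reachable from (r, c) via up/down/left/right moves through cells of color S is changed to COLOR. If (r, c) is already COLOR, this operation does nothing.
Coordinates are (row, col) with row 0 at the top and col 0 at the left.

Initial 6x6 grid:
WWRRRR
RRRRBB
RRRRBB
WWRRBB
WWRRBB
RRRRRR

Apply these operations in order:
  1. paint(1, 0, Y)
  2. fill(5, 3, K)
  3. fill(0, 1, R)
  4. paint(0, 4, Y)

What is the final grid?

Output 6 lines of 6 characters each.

After op 1 paint(1,0,Y):
WWRRRR
YRRRBB
RRRRBB
WWRRBB
WWRRBB
RRRRRR
After op 2 fill(5,3,K) [21 cells changed]:
WWKKKK
YKKKBB
KKKKBB
WWKKBB
WWKKBB
KKKKKK
After op 3 fill(0,1,R) [2 cells changed]:
RRKKKK
YKKKBB
KKKKBB
WWKKBB
WWKKBB
KKKKKK
After op 4 paint(0,4,Y):
RRKKYK
YKKKBB
KKKKBB
WWKKBB
WWKKBB
KKKKKK

Answer: RRKKYK
YKKKBB
KKKKBB
WWKKBB
WWKKBB
KKKKKK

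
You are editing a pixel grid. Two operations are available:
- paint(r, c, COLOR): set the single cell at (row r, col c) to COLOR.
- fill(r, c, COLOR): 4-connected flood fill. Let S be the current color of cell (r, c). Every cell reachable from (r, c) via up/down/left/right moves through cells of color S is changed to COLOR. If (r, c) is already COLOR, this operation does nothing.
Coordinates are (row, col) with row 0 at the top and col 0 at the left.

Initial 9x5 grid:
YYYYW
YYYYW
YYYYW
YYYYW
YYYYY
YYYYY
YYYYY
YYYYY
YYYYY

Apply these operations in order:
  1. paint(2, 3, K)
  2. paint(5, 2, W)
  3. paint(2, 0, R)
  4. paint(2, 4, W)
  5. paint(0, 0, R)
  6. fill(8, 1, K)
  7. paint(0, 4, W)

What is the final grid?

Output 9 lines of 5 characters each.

Answer: RKKKW
KKKKW
RKKKW
KKKKW
KKKKK
KKWKK
KKKKK
KKKKK
KKKKK

Derivation:
After op 1 paint(2,3,K):
YYYYW
YYYYW
YYYKW
YYYYW
YYYYY
YYYYY
YYYYY
YYYYY
YYYYY
After op 2 paint(5,2,W):
YYYYW
YYYYW
YYYKW
YYYYW
YYYYY
YYWYY
YYYYY
YYYYY
YYYYY
After op 3 paint(2,0,R):
YYYYW
YYYYW
RYYKW
YYYYW
YYYYY
YYWYY
YYYYY
YYYYY
YYYYY
After op 4 paint(2,4,W):
YYYYW
YYYYW
RYYKW
YYYYW
YYYYY
YYWYY
YYYYY
YYYYY
YYYYY
After op 5 paint(0,0,R):
RYYYW
YYYYW
RYYKW
YYYYW
YYYYY
YYWYY
YYYYY
YYYYY
YYYYY
After op 6 fill(8,1,K) [37 cells changed]:
RKKKW
KKKKW
RKKKW
KKKKW
KKKKK
KKWKK
KKKKK
KKKKK
KKKKK
After op 7 paint(0,4,W):
RKKKW
KKKKW
RKKKW
KKKKW
KKKKK
KKWKK
KKKKK
KKKKK
KKKKK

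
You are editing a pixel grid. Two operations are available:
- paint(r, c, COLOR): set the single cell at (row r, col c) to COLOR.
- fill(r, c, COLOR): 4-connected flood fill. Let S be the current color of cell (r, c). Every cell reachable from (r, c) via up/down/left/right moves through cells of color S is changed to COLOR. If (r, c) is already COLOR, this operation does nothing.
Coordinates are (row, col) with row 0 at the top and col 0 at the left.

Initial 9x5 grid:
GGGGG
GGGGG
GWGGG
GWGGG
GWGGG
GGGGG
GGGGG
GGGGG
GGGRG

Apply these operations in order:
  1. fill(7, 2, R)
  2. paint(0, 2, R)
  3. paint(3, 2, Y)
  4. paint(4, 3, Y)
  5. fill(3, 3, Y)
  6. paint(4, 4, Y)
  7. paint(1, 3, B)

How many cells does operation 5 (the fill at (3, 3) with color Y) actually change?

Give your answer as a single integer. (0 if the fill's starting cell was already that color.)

Answer: 40

Derivation:
After op 1 fill(7,2,R) [41 cells changed]:
RRRRR
RRRRR
RWRRR
RWRRR
RWRRR
RRRRR
RRRRR
RRRRR
RRRRR
After op 2 paint(0,2,R):
RRRRR
RRRRR
RWRRR
RWRRR
RWRRR
RRRRR
RRRRR
RRRRR
RRRRR
After op 3 paint(3,2,Y):
RRRRR
RRRRR
RWRRR
RWYRR
RWRRR
RRRRR
RRRRR
RRRRR
RRRRR
After op 4 paint(4,3,Y):
RRRRR
RRRRR
RWRRR
RWYRR
RWRYR
RRRRR
RRRRR
RRRRR
RRRRR
After op 5 fill(3,3,Y) [40 cells changed]:
YYYYY
YYYYY
YWYYY
YWYYY
YWYYY
YYYYY
YYYYY
YYYYY
YYYYY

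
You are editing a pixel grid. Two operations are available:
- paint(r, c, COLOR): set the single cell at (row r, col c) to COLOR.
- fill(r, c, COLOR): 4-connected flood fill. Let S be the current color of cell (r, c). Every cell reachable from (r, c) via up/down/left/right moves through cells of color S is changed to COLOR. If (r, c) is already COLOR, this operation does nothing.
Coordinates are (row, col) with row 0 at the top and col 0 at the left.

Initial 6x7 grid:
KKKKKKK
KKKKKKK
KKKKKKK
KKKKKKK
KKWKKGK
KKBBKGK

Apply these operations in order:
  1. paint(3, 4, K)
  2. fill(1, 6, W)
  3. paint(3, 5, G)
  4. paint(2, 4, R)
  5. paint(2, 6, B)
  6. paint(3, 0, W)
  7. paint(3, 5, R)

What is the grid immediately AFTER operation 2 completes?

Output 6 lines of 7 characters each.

After op 1 paint(3,4,K):
KKKKKKK
KKKKKKK
KKKKKKK
KKKKKKK
KKWKKGK
KKBBKGK
After op 2 fill(1,6,W) [37 cells changed]:
WWWWWWW
WWWWWWW
WWWWWWW
WWWWWWW
WWWWWGW
WWBBWGW

Answer: WWWWWWW
WWWWWWW
WWWWWWW
WWWWWWW
WWWWWGW
WWBBWGW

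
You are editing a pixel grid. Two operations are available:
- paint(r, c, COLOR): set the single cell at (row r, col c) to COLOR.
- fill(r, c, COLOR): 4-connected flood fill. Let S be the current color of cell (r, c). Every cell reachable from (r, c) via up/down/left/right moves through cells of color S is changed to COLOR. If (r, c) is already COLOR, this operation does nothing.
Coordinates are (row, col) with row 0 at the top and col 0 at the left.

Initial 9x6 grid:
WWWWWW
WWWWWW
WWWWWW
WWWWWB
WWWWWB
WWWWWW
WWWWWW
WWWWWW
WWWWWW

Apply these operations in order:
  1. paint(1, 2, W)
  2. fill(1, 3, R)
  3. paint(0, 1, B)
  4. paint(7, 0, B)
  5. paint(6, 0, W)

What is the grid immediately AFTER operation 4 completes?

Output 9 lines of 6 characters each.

After op 1 paint(1,2,W):
WWWWWW
WWWWWW
WWWWWW
WWWWWB
WWWWWB
WWWWWW
WWWWWW
WWWWWW
WWWWWW
After op 2 fill(1,3,R) [52 cells changed]:
RRRRRR
RRRRRR
RRRRRR
RRRRRB
RRRRRB
RRRRRR
RRRRRR
RRRRRR
RRRRRR
After op 3 paint(0,1,B):
RBRRRR
RRRRRR
RRRRRR
RRRRRB
RRRRRB
RRRRRR
RRRRRR
RRRRRR
RRRRRR
After op 4 paint(7,0,B):
RBRRRR
RRRRRR
RRRRRR
RRRRRB
RRRRRB
RRRRRR
RRRRRR
BRRRRR
RRRRRR

Answer: RBRRRR
RRRRRR
RRRRRR
RRRRRB
RRRRRB
RRRRRR
RRRRRR
BRRRRR
RRRRRR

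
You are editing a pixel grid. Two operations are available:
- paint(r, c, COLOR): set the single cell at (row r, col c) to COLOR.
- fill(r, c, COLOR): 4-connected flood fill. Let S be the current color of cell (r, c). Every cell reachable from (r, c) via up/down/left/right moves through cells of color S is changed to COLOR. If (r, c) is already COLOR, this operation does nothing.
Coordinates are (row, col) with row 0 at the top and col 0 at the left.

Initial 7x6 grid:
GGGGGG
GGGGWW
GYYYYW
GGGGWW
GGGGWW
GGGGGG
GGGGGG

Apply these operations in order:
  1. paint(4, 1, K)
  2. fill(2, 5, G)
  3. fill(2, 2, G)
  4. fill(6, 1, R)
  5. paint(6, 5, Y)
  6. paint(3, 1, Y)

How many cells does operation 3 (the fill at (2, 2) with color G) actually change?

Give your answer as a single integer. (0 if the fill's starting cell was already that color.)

Answer: 4

Derivation:
After op 1 paint(4,1,K):
GGGGGG
GGGGWW
GYYYYW
GGGGWW
GKGGWW
GGGGGG
GGGGGG
After op 2 fill(2,5,G) [7 cells changed]:
GGGGGG
GGGGGG
GYYYYG
GGGGGG
GKGGGG
GGGGGG
GGGGGG
After op 3 fill(2,2,G) [4 cells changed]:
GGGGGG
GGGGGG
GGGGGG
GGGGGG
GKGGGG
GGGGGG
GGGGGG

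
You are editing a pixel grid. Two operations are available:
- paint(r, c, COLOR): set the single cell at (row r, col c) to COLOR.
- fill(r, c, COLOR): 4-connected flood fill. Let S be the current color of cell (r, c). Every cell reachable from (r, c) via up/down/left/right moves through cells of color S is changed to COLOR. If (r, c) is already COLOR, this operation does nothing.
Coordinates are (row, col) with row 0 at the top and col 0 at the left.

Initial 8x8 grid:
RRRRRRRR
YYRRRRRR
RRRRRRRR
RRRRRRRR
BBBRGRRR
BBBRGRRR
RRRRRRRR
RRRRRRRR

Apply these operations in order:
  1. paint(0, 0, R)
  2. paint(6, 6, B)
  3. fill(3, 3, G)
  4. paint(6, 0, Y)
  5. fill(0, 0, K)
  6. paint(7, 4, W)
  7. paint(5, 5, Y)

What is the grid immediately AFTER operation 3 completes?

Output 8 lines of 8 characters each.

Answer: GGGGGGGG
YYGGGGGG
GGGGGGGG
GGGGGGGG
BBBGGGGG
BBBGGGGG
GGGGGGBG
GGGGGGGG

Derivation:
After op 1 paint(0,0,R):
RRRRRRRR
YYRRRRRR
RRRRRRRR
RRRRRRRR
BBBRGRRR
BBBRGRRR
RRRRRRRR
RRRRRRRR
After op 2 paint(6,6,B):
RRRRRRRR
YYRRRRRR
RRRRRRRR
RRRRRRRR
BBBRGRRR
BBBRGRRR
RRRRRRBR
RRRRRRRR
After op 3 fill(3,3,G) [53 cells changed]:
GGGGGGGG
YYGGGGGG
GGGGGGGG
GGGGGGGG
BBBGGGGG
BBBGGGGG
GGGGGGBG
GGGGGGGG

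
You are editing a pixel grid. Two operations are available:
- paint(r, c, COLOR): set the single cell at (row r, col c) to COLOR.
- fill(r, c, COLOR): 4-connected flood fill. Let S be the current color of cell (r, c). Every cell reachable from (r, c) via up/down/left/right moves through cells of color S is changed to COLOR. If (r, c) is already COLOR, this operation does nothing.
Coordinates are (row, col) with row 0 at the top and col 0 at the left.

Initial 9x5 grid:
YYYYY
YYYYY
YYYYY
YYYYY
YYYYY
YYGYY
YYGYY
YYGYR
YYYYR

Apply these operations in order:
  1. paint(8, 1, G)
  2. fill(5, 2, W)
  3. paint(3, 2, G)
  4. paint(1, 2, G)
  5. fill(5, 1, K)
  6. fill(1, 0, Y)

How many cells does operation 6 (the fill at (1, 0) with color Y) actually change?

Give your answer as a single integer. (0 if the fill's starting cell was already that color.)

After op 1 paint(8,1,G):
YYYYY
YYYYY
YYYYY
YYYYY
YYYYY
YYGYY
YYGYY
YYGYR
YGYYR
After op 2 fill(5,2,W) [3 cells changed]:
YYYYY
YYYYY
YYYYY
YYYYY
YYYYY
YYWYY
YYWYY
YYWYR
YGYYR
After op 3 paint(3,2,G):
YYYYY
YYYYY
YYYYY
YYGYY
YYYYY
YYWYY
YYWYY
YYWYR
YGYYR
After op 4 paint(1,2,G):
YYYYY
YYGYY
YYYYY
YYGYY
YYYYY
YYWYY
YYWYY
YYWYR
YGYYR
After op 5 fill(5,1,K) [37 cells changed]:
KKKKK
KKGKK
KKKKK
KKGKK
KKKKK
KKWKK
KKWKK
KKWKR
KGKKR
After op 6 fill(1,0,Y) [37 cells changed]:
YYYYY
YYGYY
YYYYY
YYGYY
YYYYY
YYWYY
YYWYY
YYWYR
YGYYR

Answer: 37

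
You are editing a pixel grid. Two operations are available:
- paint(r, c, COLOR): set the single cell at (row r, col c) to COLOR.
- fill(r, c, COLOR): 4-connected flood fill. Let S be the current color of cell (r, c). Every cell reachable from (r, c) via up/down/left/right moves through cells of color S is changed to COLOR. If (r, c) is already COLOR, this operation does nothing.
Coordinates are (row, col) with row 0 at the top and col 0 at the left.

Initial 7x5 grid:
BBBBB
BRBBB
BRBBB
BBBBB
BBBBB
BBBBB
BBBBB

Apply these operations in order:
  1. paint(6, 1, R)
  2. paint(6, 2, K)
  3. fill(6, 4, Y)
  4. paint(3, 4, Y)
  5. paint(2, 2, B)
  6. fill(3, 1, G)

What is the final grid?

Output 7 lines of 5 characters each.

Answer: GGGGG
GRGGG
GRBGG
GGGGG
GGGGG
GGGGG
GRKGG

Derivation:
After op 1 paint(6,1,R):
BBBBB
BRBBB
BRBBB
BBBBB
BBBBB
BBBBB
BRBBB
After op 2 paint(6,2,K):
BBBBB
BRBBB
BRBBB
BBBBB
BBBBB
BBBBB
BRKBB
After op 3 fill(6,4,Y) [31 cells changed]:
YYYYY
YRYYY
YRYYY
YYYYY
YYYYY
YYYYY
YRKYY
After op 4 paint(3,4,Y):
YYYYY
YRYYY
YRYYY
YYYYY
YYYYY
YYYYY
YRKYY
After op 5 paint(2,2,B):
YYYYY
YRYYY
YRBYY
YYYYY
YYYYY
YYYYY
YRKYY
After op 6 fill(3,1,G) [30 cells changed]:
GGGGG
GRGGG
GRBGG
GGGGG
GGGGG
GGGGG
GRKGG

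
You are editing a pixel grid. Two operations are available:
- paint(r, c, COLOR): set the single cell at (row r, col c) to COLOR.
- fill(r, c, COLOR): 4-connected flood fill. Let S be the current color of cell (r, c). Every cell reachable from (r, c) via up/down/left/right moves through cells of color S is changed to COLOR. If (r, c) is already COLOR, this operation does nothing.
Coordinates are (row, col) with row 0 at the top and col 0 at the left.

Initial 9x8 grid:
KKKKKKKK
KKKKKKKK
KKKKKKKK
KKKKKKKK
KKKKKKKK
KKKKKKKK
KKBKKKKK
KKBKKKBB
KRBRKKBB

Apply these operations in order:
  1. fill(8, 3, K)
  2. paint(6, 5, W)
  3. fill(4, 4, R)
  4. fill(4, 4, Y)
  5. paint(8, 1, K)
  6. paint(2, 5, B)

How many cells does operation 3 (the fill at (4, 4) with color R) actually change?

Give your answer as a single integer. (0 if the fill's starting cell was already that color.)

After op 1 fill(8,3,K) [1 cells changed]:
KKKKKKKK
KKKKKKKK
KKKKKKKK
KKKKKKKK
KKKKKKKK
KKKKKKKK
KKBKKKKK
KKBKKKBB
KRBKKKBB
After op 2 paint(6,5,W):
KKKKKKKK
KKKKKKKK
KKKKKKKK
KKKKKKKK
KKKKKKKK
KKKKKKKK
KKBKKWKK
KKBKKKBB
KRBKKKBB
After op 3 fill(4,4,R) [63 cells changed]:
RRRRRRRR
RRRRRRRR
RRRRRRRR
RRRRRRRR
RRRRRRRR
RRRRRRRR
RRBRRWRR
RRBRRRBB
RRBRRRBB

Answer: 63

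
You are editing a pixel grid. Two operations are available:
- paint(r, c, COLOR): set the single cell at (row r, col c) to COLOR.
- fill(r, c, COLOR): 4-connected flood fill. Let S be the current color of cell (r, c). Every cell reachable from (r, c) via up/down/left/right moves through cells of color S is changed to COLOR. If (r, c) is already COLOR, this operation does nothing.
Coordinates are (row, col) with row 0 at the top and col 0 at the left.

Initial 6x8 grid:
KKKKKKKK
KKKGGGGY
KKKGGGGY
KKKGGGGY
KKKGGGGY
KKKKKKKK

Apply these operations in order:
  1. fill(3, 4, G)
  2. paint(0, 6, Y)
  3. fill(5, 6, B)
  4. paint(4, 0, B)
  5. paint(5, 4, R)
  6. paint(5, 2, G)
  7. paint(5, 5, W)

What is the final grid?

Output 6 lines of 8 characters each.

After op 1 fill(3,4,G) [0 cells changed]:
KKKKKKKK
KKKGGGGY
KKKGGGGY
KKKGGGGY
KKKGGGGY
KKKKKKKK
After op 2 paint(0,6,Y):
KKKKKKYK
KKKGGGGY
KKKGGGGY
KKKGGGGY
KKKGGGGY
KKKKKKKK
After op 3 fill(5,6,B) [26 cells changed]:
BBBBBBYK
BBBGGGGY
BBBGGGGY
BBBGGGGY
BBBGGGGY
BBBBBBBB
After op 4 paint(4,0,B):
BBBBBBYK
BBBGGGGY
BBBGGGGY
BBBGGGGY
BBBGGGGY
BBBBBBBB
After op 5 paint(5,4,R):
BBBBBBYK
BBBGGGGY
BBBGGGGY
BBBGGGGY
BBBGGGGY
BBBBRBBB
After op 6 paint(5,2,G):
BBBBBBYK
BBBGGGGY
BBBGGGGY
BBBGGGGY
BBBGGGGY
BBGBRBBB
After op 7 paint(5,5,W):
BBBBBBYK
BBBGGGGY
BBBGGGGY
BBBGGGGY
BBBGGGGY
BBGBRWBB

Answer: BBBBBBYK
BBBGGGGY
BBBGGGGY
BBBGGGGY
BBBGGGGY
BBGBRWBB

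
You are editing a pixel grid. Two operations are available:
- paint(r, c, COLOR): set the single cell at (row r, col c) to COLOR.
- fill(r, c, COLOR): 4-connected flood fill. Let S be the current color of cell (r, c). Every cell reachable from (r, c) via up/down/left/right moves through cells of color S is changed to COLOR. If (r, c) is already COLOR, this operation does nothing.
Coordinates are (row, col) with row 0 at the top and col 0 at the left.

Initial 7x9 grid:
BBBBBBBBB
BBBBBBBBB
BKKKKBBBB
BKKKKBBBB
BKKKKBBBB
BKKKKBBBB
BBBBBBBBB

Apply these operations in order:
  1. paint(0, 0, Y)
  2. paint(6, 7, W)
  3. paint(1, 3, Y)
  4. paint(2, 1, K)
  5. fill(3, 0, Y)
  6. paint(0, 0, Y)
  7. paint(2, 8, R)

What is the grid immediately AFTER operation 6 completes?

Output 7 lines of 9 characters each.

Answer: YYYYYYYYY
YYYYYYYYY
YKKKKYYYY
YKKKKYYYY
YKKKKYYYY
YKKKKYYYY
YYYYYYYWY

Derivation:
After op 1 paint(0,0,Y):
YBBBBBBBB
BBBBBBBBB
BKKKKBBBB
BKKKKBBBB
BKKKKBBBB
BKKKKBBBB
BBBBBBBBB
After op 2 paint(6,7,W):
YBBBBBBBB
BBBBBBBBB
BKKKKBBBB
BKKKKBBBB
BKKKKBBBB
BKKKKBBBB
BBBBBBBWB
After op 3 paint(1,3,Y):
YBBBBBBBB
BBBYBBBBB
BKKKKBBBB
BKKKKBBBB
BKKKKBBBB
BKKKKBBBB
BBBBBBBWB
After op 4 paint(2,1,K):
YBBBBBBBB
BBBYBBBBB
BKKKKBBBB
BKKKKBBBB
BKKKKBBBB
BKKKKBBBB
BBBBBBBWB
After op 5 fill(3,0,Y) [44 cells changed]:
YYYYYYYYY
YYYYYYYYY
YKKKKYYYY
YKKKKYYYY
YKKKKYYYY
YKKKKYYYY
YYYYYYYWY
After op 6 paint(0,0,Y):
YYYYYYYYY
YYYYYYYYY
YKKKKYYYY
YKKKKYYYY
YKKKKYYYY
YKKKKYYYY
YYYYYYYWY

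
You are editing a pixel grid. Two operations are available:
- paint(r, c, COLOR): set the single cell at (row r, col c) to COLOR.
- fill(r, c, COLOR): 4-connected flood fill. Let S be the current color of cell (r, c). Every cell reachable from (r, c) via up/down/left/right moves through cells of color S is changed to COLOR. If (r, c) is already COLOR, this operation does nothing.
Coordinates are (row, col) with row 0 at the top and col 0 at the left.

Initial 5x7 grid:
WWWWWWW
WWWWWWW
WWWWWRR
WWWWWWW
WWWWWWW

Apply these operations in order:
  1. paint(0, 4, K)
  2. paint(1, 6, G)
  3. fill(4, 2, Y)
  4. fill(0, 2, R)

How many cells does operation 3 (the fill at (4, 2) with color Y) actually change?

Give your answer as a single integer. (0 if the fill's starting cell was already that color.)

After op 1 paint(0,4,K):
WWWWKWW
WWWWWWW
WWWWWRR
WWWWWWW
WWWWWWW
After op 2 paint(1,6,G):
WWWWKWW
WWWWWWG
WWWWWRR
WWWWWWW
WWWWWWW
After op 3 fill(4,2,Y) [31 cells changed]:
YYYYKYY
YYYYYYG
YYYYYRR
YYYYYYY
YYYYYYY

Answer: 31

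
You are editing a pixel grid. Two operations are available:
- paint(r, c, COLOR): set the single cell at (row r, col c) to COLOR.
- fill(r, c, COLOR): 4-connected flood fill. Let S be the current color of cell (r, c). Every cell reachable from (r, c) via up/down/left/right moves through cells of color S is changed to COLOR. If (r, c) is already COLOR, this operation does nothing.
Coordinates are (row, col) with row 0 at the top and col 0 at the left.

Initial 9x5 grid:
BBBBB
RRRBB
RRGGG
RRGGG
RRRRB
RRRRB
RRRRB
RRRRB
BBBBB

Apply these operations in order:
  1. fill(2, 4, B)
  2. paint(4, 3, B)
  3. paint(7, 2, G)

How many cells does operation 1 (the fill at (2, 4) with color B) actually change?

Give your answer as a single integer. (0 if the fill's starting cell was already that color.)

Answer: 6

Derivation:
After op 1 fill(2,4,B) [6 cells changed]:
BBBBB
RRRBB
RRBBB
RRBBB
RRRRB
RRRRB
RRRRB
RRRRB
BBBBB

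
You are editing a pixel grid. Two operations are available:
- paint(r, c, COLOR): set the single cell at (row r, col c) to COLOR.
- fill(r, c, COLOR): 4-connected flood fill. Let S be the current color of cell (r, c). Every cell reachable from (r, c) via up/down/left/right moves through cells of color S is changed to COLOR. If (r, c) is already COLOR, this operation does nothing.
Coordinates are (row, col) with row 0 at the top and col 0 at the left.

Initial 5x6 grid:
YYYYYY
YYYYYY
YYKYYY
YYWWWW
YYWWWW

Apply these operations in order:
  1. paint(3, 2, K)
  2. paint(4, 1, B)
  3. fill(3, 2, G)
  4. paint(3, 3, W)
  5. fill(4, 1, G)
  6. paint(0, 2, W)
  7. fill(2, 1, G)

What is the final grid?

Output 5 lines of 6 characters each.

Answer: GGWGGG
GGGGGG
GGGGGG
GGGWWW
GGWWWW

Derivation:
After op 1 paint(3,2,K):
YYYYYY
YYYYYY
YYKYYY
YYKWWW
YYWWWW
After op 2 paint(4,1,B):
YYYYYY
YYYYYY
YYKYYY
YYKWWW
YBWWWW
After op 3 fill(3,2,G) [2 cells changed]:
YYYYYY
YYYYYY
YYGYYY
YYGWWW
YBWWWW
After op 4 paint(3,3,W):
YYYYYY
YYYYYY
YYGYYY
YYGWWW
YBWWWW
After op 5 fill(4,1,G) [1 cells changed]:
YYYYYY
YYYYYY
YYGYYY
YYGWWW
YGWWWW
After op 6 paint(0,2,W):
YYWYYY
YYYYYY
YYGYYY
YYGWWW
YGWWWW
After op 7 fill(2,1,G) [19 cells changed]:
GGWGGG
GGGGGG
GGGGGG
GGGWWW
GGWWWW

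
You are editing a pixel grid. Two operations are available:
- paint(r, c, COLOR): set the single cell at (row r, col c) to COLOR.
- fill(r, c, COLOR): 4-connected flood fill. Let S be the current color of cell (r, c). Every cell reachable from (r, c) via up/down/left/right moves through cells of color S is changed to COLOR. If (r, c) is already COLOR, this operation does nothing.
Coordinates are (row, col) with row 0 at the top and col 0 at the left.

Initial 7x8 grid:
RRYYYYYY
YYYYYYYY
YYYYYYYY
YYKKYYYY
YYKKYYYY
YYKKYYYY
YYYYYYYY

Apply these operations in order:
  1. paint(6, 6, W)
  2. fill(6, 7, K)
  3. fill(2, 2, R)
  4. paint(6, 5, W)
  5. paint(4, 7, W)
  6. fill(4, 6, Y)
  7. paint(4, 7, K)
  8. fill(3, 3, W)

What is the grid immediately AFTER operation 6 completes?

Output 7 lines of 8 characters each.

After op 1 paint(6,6,W):
RRYYYYYY
YYYYYYYY
YYYYYYYY
YYKKYYYY
YYKKYYYY
YYKKYYYY
YYYYYYWY
After op 2 fill(6,7,K) [47 cells changed]:
RRKKKKKK
KKKKKKKK
KKKKKKKK
KKKKKKKK
KKKKKKKK
KKKKKKKK
KKKKKKWK
After op 3 fill(2,2,R) [53 cells changed]:
RRRRRRRR
RRRRRRRR
RRRRRRRR
RRRRRRRR
RRRRRRRR
RRRRRRRR
RRRRRRWR
After op 4 paint(6,5,W):
RRRRRRRR
RRRRRRRR
RRRRRRRR
RRRRRRRR
RRRRRRRR
RRRRRRRR
RRRRRWWR
After op 5 paint(4,7,W):
RRRRRRRR
RRRRRRRR
RRRRRRRR
RRRRRRRR
RRRRRRRW
RRRRRRRR
RRRRRWWR
After op 6 fill(4,6,Y) [53 cells changed]:
YYYYYYYY
YYYYYYYY
YYYYYYYY
YYYYYYYY
YYYYYYYW
YYYYYYYY
YYYYYWWY

Answer: YYYYYYYY
YYYYYYYY
YYYYYYYY
YYYYYYYY
YYYYYYYW
YYYYYYYY
YYYYYWWY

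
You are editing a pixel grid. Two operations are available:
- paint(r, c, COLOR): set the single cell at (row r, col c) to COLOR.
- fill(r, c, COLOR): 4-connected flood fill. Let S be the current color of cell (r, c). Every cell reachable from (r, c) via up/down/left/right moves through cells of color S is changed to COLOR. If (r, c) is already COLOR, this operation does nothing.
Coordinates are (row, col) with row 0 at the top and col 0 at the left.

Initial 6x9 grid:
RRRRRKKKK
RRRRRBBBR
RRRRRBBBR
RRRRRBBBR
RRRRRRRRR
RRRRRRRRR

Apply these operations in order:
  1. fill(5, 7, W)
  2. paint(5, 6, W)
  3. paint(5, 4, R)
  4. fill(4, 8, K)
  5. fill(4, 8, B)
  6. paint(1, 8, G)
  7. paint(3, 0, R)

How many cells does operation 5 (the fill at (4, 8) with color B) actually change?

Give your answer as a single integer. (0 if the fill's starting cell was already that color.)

Answer: 44

Derivation:
After op 1 fill(5,7,W) [41 cells changed]:
WWWWWKKKK
WWWWWBBBW
WWWWWBBBW
WWWWWBBBW
WWWWWWWWW
WWWWWWWWW
After op 2 paint(5,6,W):
WWWWWKKKK
WWWWWBBBW
WWWWWBBBW
WWWWWBBBW
WWWWWWWWW
WWWWWWWWW
After op 3 paint(5,4,R):
WWWWWKKKK
WWWWWBBBW
WWWWWBBBW
WWWWWBBBW
WWWWWWWWW
WWWWRWWWW
After op 4 fill(4,8,K) [40 cells changed]:
KKKKKKKKK
KKKKKBBBK
KKKKKBBBK
KKKKKBBBK
KKKKKKKKK
KKKKRKKKK
After op 5 fill(4,8,B) [44 cells changed]:
BBBBBBBBB
BBBBBBBBB
BBBBBBBBB
BBBBBBBBB
BBBBBBBBB
BBBBRBBBB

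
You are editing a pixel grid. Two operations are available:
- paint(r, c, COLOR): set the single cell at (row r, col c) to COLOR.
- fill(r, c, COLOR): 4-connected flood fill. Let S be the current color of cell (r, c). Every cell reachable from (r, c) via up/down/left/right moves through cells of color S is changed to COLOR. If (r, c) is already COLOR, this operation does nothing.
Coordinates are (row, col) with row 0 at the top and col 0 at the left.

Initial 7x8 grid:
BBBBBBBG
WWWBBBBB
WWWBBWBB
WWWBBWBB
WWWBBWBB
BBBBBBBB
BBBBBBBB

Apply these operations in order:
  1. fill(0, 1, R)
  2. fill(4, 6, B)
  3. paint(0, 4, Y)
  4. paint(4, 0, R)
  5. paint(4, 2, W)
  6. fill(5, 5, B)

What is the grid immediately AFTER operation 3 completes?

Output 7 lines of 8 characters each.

Answer: BBBBYBBG
WWWBBBBB
WWWBBWBB
WWWBBWBB
WWWBBWBB
BBBBBBBB
BBBBBBBB

Derivation:
After op 1 fill(0,1,R) [40 cells changed]:
RRRRRRRG
WWWRRRRR
WWWRRWRR
WWWRRWRR
WWWRRWRR
RRRRRRRR
RRRRRRRR
After op 2 fill(4,6,B) [40 cells changed]:
BBBBBBBG
WWWBBBBB
WWWBBWBB
WWWBBWBB
WWWBBWBB
BBBBBBBB
BBBBBBBB
After op 3 paint(0,4,Y):
BBBBYBBG
WWWBBBBB
WWWBBWBB
WWWBBWBB
WWWBBWBB
BBBBBBBB
BBBBBBBB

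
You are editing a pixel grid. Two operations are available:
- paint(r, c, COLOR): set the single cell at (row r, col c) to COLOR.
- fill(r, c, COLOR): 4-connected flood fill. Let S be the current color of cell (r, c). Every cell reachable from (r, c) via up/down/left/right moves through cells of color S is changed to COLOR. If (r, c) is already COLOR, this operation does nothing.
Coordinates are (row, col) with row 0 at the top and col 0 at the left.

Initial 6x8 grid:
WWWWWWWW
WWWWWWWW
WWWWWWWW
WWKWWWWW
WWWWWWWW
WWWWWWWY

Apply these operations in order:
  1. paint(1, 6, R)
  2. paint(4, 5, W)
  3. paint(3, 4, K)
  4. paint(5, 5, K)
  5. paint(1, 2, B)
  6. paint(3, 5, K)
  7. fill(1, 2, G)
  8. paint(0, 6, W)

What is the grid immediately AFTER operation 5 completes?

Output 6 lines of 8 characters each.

After op 1 paint(1,6,R):
WWWWWWWW
WWWWWWRW
WWWWWWWW
WWKWWWWW
WWWWWWWW
WWWWWWWY
After op 2 paint(4,5,W):
WWWWWWWW
WWWWWWRW
WWWWWWWW
WWKWWWWW
WWWWWWWW
WWWWWWWY
After op 3 paint(3,4,K):
WWWWWWWW
WWWWWWRW
WWWWWWWW
WWKWKWWW
WWWWWWWW
WWWWWWWY
After op 4 paint(5,5,K):
WWWWWWWW
WWWWWWRW
WWWWWWWW
WWKWKWWW
WWWWWWWW
WWWWWKWY
After op 5 paint(1,2,B):
WWWWWWWW
WWBWWWRW
WWWWWWWW
WWKWKWWW
WWWWWWWW
WWWWWKWY

Answer: WWWWWWWW
WWBWWWRW
WWWWWWWW
WWKWKWWW
WWWWWWWW
WWWWWKWY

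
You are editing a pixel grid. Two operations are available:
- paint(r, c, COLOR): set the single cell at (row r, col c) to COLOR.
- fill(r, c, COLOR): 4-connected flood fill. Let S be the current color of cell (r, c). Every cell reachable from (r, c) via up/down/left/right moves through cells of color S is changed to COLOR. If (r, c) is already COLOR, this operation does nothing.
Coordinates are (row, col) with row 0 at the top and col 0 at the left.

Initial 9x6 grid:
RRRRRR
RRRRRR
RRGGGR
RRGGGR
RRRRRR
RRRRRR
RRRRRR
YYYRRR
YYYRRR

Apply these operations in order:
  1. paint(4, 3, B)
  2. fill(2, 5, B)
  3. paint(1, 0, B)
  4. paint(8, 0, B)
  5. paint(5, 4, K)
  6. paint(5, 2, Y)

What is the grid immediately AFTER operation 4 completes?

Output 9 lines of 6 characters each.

Answer: BBBBBB
BBBBBB
BBGGGB
BBGGGB
BBBBBB
BBBBBB
BBBBBB
YYYBBB
BYYBBB

Derivation:
After op 1 paint(4,3,B):
RRRRRR
RRRRRR
RRGGGR
RRGGGR
RRRBRR
RRRRRR
RRRRRR
YYYRRR
YYYRRR
After op 2 fill(2,5,B) [41 cells changed]:
BBBBBB
BBBBBB
BBGGGB
BBGGGB
BBBBBB
BBBBBB
BBBBBB
YYYBBB
YYYBBB
After op 3 paint(1,0,B):
BBBBBB
BBBBBB
BBGGGB
BBGGGB
BBBBBB
BBBBBB
BBBBBB
YYYBBB
YYYBBB
After op 4 paint(8,0,B):
BBBBBB
BBBBBB
BBGGGB
BBGGGB
BBBBBB
BBBBBB
BBBBBB
YYYBBB
BYYBBB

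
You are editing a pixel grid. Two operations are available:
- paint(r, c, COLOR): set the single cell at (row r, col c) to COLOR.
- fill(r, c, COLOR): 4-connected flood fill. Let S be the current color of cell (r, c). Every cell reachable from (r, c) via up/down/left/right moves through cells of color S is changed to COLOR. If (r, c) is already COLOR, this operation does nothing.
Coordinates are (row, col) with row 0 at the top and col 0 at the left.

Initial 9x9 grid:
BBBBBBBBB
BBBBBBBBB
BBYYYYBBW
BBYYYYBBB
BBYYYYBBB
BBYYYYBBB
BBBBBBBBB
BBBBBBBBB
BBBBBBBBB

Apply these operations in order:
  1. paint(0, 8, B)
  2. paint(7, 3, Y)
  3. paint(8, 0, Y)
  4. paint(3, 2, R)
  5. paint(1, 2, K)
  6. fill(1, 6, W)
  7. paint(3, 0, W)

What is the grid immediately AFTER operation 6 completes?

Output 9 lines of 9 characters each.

After op 1 paint(0,8,B):
BBBBBBBBB
BBBBBBBBB
BBYYYYBBW
BBYYYYBBB
BBYYYYBBB
BBYYYYBBB
BBBBBBBBB
BBBBBBBBB
BBBBBBBBB
After op 2 paint(7,3,Y):
BBBBBBBBB
BBBBBBBBB
BBYYYYBBW
BBYYYYBBB
BBYYYYBBB
BBYYYYBBB
BBBBBBBBB
BBBYBBBBB
BBBBBBBBB
After op 3 paint(8,0,Y):
BBBBBBBBB
BBBBBBBBB
BBYYYYBBW
BBYYYYBBB
BBYYYYBBB
BBYYYYBBB
BBBBBBBBB
BBBYBBBBB
YBBBBBBBB
After op 4 paint(3,2,R):
BBBBBBBBB
BBBBBBBBB
BBYYYYBBW
BBRYYYBBB
BBYYYYBBB
BBYYYYBBB
BBBBBBBBB
BBBYBBBBB
YBBBBBBBB
After op 5 paint(1,2,K):
BBBBBBBBB
BBKBBBBBB
BBYYYYBBW
BBRYYYBBB
BBYYYYBBB
BBYYYYBBB
BBBBBBBBB
BBBYBBBBB
YBBBBBBBB
After op 6 fill(1,6,W) [61 cells changed]:
WWWWWWWWW
WWKWWWWWW
WWYYYYWWW
WWRYYYWWW
WWYYYYWWW
WWYYYYWWW
WWWWWWWWW
WWWYWWWWW
YWWWWWWWW

Answer: WWWWWWWWW
WWKWWWWWW
WWYYYYWWW
WWRYYYWWW
WWYYYYWWW
WWYYYYWWW
WWWWWWWWW
WWWYWWWWW
YWWWWWWWW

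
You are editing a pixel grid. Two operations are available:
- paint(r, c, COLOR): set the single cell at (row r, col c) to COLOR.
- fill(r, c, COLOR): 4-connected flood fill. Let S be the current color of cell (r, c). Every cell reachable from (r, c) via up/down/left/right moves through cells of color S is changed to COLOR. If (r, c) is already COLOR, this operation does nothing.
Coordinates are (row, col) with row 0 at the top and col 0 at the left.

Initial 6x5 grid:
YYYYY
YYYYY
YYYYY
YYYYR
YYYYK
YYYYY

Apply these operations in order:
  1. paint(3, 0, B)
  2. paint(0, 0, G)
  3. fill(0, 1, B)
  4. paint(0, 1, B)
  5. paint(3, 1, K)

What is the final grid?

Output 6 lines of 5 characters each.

Answer: GBBBB
BBBBB
BBBBB
BKBBR
BBBBK
BBBBB

Derivation:
After op 1 paint(3,0,B):
YYYYY
YYYYY
YYYYY
BYYYR
YYYYK
YYYYY
After op 2 paint(0,0,G):
GYYYY
YYYYY
YYYYY
BYYYR
YYYYK
YYYYY
After op 3 fill(0,1,B) [26 cells changed]:
GBBBB
BBBBB
BBBBB
BBBBR
BBBBK
BBBBB
After op 4 paint(0,1,B):
GBBBB
BBBBB
BBBBB
BBBBR
BBBBK
BBBBB
After op 5 paint(3,1,K):
GBBBB
BBBBB
BBBBB
BKBBR
BBBBK
BBBBB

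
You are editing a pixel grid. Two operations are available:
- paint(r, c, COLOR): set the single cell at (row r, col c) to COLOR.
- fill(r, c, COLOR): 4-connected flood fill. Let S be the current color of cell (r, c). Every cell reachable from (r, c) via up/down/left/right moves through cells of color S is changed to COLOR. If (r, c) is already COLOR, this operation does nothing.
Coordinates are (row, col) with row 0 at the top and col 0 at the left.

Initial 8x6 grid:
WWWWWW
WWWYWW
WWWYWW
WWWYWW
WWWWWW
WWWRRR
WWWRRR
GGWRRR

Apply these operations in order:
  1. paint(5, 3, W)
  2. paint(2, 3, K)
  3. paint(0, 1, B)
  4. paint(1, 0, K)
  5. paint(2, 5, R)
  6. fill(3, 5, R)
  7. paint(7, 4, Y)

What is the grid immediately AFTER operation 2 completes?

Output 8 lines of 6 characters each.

After op 1 paint(5,3,W):
WWWWWW
WWWYWW
WWWYWW
WWWYWW
WWWWWW
WWWWRR
WWWRRR
GGWRRR
After op 2 paint(2,3,K):
WWWWWW
WWWYWW
WWWKWW
WWWYWW
WWWWWW
WWWWRR
WWWRRR
GGWRRR

Answer: WWWWWW
WWWYWW
WWWKWW
WWWYWW
WWWWWW
WWWWRR
WWWRRR
GGWRRR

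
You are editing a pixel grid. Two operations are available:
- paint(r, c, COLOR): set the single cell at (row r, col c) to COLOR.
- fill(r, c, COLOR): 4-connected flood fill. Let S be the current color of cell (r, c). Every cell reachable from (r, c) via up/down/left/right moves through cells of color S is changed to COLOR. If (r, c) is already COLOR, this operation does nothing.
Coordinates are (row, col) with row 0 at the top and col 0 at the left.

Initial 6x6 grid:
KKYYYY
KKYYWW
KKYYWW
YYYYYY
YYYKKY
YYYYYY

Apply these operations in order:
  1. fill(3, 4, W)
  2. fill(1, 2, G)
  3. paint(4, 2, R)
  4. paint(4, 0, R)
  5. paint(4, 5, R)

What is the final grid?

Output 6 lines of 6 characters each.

After op 1 fill(3,4,W) [24 cells changed]:
KKWWWW
KKWWWW
KKWWWW
WWWWWW
WWWKKW
WWWWWW
After op 2 fill(1,2,G) [28 cells changed]:
KKGGGG
KKGGGG
KKGGGG
GGGGGG
GGGKKG
GGGGGG
After op 3 paint(4,2,R):
KKGGGG
KKGGGG
KKGGGG
GGGGGG
GGRKKG
GGGGGG
After op 4 paint(4,0,R):
KKGGGG
KKGGGG
KKGGGG
GGGGGG
RGRKKG
GGGGGG
After op 5 paint(4,5,R):
KKGGGG
KKGGGG
KKGGGG
GGGGGG
RGRKKR
GGGGGG

Answer: KKGGGG
KKGGGG
KKGGGG
GGGGGG
RGRKKR
GGGGGG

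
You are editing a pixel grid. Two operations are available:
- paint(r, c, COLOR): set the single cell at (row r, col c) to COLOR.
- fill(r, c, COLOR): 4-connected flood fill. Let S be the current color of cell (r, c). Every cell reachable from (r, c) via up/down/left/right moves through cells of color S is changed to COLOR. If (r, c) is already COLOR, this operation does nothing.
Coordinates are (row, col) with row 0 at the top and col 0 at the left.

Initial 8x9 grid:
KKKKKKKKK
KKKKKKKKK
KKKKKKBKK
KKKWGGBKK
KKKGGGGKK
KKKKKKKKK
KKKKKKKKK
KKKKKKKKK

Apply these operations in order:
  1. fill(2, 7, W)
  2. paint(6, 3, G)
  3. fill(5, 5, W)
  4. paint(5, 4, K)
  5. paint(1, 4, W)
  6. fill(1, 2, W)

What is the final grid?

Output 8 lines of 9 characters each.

After op 1 fill(2,7,W) [63 cells changed]:
WWWWWWWWW
WWWWWWWWW
WWWWWWBWW
WWWWGGBWW
WWWGGGGWW
WWWWWWWWW
WWWWWWWWW
WWWWWWWWW
After op 2 paint(6,3,G):
WWWWWWWWW
WWWWWWWWW
WWWWWWBWW
WWWWGGBWW
WWWGGGGWW
WWWWWWWWW
WWWGWWWWW
WWWWWWWWW
After op 3 fill(5,5,W) [0 cells changed]:
WWWWWWWWW
WWWWWWWWW
WWWWWWBWW
WWWWGGBWW
WWWGGGGWW
WWWWWWWWW
WWWGWWWWW
WWWWWWWWW
After op 4 paint(5,4,K):
WWWWWWWWW
WWWWWWWWW
WWWWWWBWW
WWWWGGBWW
WWWGGGGWW
WWWWKWWWW
WWWGWWWWW
WWWWWWWWW
After op 5 paint(1,4,W):
WWWWWWWWW
WWWWWWWWW
WWWWWWBWW
WWWWGGBWW
WWWGGGGWW
WWWWKWWWW
WWWGWWWWW
WWWWWWWWW
After op 6 fill(1,2,W) [0 cells changed]:
WWWWWWWWW
WWWWWWWWW
WWWWWWBWW
WWWWGGBWW
WWWGGGGWW
WWWWKWWWW
WWWGWWWWW
WWWWWWWWW

Answer: WWWWWWWWW
WWWWWWWWW
WWWWWWBWW
WWWWGGBWW
WWWGGGGWW
WWWWKWWWW
WWWGWWWWW
WWWWWWWWW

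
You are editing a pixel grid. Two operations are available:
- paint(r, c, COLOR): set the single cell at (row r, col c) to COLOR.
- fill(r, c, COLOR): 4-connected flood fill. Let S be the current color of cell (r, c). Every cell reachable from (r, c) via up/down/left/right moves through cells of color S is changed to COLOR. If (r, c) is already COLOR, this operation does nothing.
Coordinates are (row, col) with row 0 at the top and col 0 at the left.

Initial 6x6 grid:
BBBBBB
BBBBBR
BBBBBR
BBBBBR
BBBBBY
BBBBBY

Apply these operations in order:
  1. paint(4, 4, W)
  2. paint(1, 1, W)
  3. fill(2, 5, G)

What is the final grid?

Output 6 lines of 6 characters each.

Answer: BBBBBB
BWBBBG
BBBBBG
BBBBBG
BBBBWY
BBBBBY

Derivation:
After op 1 paint(4,4,W):
BBBBBB
BBBBBR
BBBBBR
BBBBBR
BBBBWY
BBBBBY
After op 2 paint(1,1,W):
BBBBBB
BWBBBR
BBBBBR
BBBBBR
BBBBWY
BBBBBY
After op 3 fill(2,5,G) [3 cells changed]:
BBBBBB
BWBBBG
BBBBBG
BBBBBG
BBBBWY
BBBBBY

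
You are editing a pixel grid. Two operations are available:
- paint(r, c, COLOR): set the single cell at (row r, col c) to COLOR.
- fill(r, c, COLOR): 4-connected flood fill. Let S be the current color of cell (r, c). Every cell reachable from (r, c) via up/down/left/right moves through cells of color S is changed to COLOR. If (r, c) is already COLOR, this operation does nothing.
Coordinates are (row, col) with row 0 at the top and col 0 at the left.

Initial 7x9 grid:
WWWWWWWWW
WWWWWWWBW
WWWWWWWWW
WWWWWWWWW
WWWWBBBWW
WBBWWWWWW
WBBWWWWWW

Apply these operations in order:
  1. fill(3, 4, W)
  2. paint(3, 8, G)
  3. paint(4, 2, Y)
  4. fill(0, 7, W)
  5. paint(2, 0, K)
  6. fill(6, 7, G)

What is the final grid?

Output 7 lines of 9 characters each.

Answer: GGGGGGGGG
GGGGGGGBG
KGGGGGGGG
GGGGGGGGG
GGYGBBBGG
GBBGGGGGG
GBBGGGGGG

Derivation:
After op 1 fill(3,4,W) [0 cells changed]:
WWWWWWWWW
WWWWWWWBW
WWWWWWWWW
WWWWWWWWW
WWWWBBBWW
WBBWWWWWW
WBBWWWWWW
After op 2 paint(3,8,G):
WWWWWWWWW
WWWWWWWBW
WWWWWWWWW
WWWWWWWWG
WWWWBBBWW
WBBWWWWWW
WBBWWWWWW
After op 3 paint(4,2,Y):
WWWWWWWWW
WWWWWWWBW
WWWWWWWWW
WWWWWWWWG
WWYWBBBWW
WBBWWWWWW
WBBWWWWWW
After op 4 fill(0,7,W) [0 cells changed]:
WWWWWWWWW
WWWWWWWBW
WWWWWWWWW
WWWWWWWWG
WWYWBBBWW
WBBWWWWWW
WBBWWWWWW
After op 5 paint(2,0,K):
WWWWWWWWW
WWWWWWWBW
KWWWWWWWW
WWWWWWWWG
WWYWBBBWW
WBBWWWWWW
WBBWWWWWW
After op 6 fill(6,7,G) [52 cells changed]:
GGGGGGGGG
GGGGGGGBG
KGGGGGGGG
GGGGGGGGG
GGYGBBBGG
GBBGGGGGG
GBBGGGGGG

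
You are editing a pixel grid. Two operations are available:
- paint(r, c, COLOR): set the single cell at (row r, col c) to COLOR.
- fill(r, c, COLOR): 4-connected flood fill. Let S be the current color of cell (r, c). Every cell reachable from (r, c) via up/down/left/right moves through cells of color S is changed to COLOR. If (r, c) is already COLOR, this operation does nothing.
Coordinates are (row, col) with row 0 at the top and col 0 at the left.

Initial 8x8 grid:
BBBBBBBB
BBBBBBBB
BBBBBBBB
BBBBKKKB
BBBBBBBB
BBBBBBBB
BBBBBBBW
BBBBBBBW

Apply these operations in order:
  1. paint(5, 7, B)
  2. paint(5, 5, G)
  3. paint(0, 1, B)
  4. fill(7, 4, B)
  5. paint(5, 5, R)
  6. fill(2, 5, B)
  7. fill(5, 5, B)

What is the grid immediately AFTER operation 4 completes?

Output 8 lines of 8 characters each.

After op 1 paint(5,7,B):
BBBBBBBB
BBBBBBBB
BBBBBBBB
BBBBKKKB
BBBBBBBB
BBBBBBBB
BBBBBBBW
BBBBBBBW
After op 2 paint(5,5,G):
BBBBBBBB
BBBBBBBB
BBBBBBBB
BBBBKKKB
BBBBBBBB
BBBBBGBB
BBBBBBBW
BBBBBBBW
After op 3 paint(0,1,B):
BBBBBBBB
BBBBBBBB
BBBBBBBB
BBBBKKKB
BBBBBBBB
BBBBBGBB
BBBBBBBW
BBBBBBBW
After op 4 fill(7,4,B) [0 cells changed]:
BBBBBBBB
BBBBBBBB
BBBBBBBB
BBBBKKKB
BBBBBBBB
BBBBBGBB
BBBBBBBW
BBBBBBBW

Answer: BBBBBBBB
BBBBBBBB
BBBBBBBB
BBBBKKKB
BBBBBBBB
BBBBBGBB
BBBBBBBW
BBBBBBBW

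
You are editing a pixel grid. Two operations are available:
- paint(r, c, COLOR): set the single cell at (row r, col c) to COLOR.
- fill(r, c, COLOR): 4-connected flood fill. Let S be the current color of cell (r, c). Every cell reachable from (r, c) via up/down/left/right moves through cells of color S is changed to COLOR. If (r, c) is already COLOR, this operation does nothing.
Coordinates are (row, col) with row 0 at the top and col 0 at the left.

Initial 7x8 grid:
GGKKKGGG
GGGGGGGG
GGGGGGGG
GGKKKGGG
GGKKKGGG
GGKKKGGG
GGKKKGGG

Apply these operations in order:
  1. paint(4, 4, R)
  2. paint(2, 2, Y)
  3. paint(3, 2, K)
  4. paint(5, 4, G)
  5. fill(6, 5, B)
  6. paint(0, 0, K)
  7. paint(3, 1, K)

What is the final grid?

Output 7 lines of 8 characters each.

Answer: KBKKKBBB
BBBBBBBB
BBYBBBBB
BKKKKBBB
BBKKRBBB
BBKKBBBB
BBKKKBBB

Derivation:
After op 1 paint(4,4,R):
GGKKKGGG
GGGGGGGG
GGGGGGGG
GGKKKGGG
GGKKRGGG
GGKKKGGG
GGKKKGGG
After op 2 paint(2,2,Y):
GGKKKGGG
GGGGGGGG
GGYGGGGG
GGKKKGGG
GGKKRGGG
GGKKKGGG
GGKKKGGG
After op 3 paint(3,2,K):
GGKKKGGG
GGGGGGGG
GGYGGGGG
GGKKKGGG
GGKKRGGG
GGKKKGGG
GGKKKGGG
After op 4 paint(5,4,G):
GGKKKGGG
GGGGGGGG
GGYGGGGG
GGKKKGGG
GGKKRGGG
GGKKGGGG
GGKKKGGG
After op 5 fill(6,5,B) [41 cells changed]:
BBKKKBBB
BBBBBBBB
BBYBBBBB
BBKKKBBB
BBKKRBBB
BBKKBBBB
BBKKKBBB
After op 6 paint(0,0,K):
KBKKKBBB
BBBBBBBB
BBYBBBBB
BBKKKBBB
BBKKRBBB
BBKKBBBB
BBKKKBBB
After op 7 paint(3,1,K):
KBKKKBBB
BBBBBBBB
BBYBBBBB
BKKKKBBB
BBKKRBBB
BBKKBBBB
BBKKKBBB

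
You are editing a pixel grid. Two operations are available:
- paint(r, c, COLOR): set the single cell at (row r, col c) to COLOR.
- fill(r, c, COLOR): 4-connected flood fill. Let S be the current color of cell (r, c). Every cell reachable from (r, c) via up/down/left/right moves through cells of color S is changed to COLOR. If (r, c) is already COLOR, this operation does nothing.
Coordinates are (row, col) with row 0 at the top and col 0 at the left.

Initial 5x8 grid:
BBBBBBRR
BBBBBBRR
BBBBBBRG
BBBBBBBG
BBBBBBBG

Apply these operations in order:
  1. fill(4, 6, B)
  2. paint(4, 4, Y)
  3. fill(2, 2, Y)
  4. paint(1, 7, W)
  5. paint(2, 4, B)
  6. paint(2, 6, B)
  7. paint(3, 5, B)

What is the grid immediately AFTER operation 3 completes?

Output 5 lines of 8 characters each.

Answer: YYYYYYRR
YYYYYYRR
YYYYYYRG
YYYYYYYG
YYYYYYYG

Derivation:
After op 1 fill(4,6,B) [0 cells changed]:
BBBBBBRR
BBBBBBRR
BBBBBBRG
BBBBBBBG
BBBBBBBG
After op 2 paint(4,4,Y):
BBBBBBRR
BBBBBBRR
BBBBBBRG
BBBBBBBG
BBBBYBBG
After op 3 fill(2,2,Y) [31 cells changed]:
YYYYYYRR
YYYYYYRR
YYYYYYRG
YYYYYYYG
YYYYYYYG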